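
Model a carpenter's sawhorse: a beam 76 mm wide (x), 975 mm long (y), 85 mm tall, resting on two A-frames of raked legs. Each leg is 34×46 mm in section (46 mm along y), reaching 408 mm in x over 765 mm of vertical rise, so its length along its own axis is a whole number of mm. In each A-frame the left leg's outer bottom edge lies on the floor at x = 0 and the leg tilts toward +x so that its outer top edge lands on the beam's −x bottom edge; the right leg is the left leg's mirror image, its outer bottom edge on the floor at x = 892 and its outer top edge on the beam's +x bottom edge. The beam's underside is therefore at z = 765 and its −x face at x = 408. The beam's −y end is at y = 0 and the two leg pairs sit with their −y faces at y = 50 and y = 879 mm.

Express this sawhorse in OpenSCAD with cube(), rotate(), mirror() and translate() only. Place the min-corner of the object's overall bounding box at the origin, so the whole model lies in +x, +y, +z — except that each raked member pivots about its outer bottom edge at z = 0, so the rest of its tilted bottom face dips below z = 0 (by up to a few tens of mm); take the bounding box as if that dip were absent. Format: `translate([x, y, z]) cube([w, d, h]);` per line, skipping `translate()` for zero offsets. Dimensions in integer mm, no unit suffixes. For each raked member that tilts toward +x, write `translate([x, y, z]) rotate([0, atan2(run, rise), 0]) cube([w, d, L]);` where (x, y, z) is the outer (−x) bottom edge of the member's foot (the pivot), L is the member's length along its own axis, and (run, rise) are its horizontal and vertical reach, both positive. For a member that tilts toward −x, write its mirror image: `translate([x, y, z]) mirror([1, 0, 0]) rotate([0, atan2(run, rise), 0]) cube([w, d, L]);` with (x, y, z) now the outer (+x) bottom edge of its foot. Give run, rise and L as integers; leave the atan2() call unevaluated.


translate([408, 0, 765]) cube([76, 975, 85]);
translate([0, 50, 0]) rotate([0, atan2(408, 765), 0]) cube([34, 46, 867]);
translate([892, 50, 0]) mirror([1, 0, 0]) rotate([0, atan2(408, 765), 0]) cube([34, 46, 867]);
translate([0, 879, 0]) rotate([0, atan2(408, 765), 0]) cube([34, 46, 867]);
translate([892, 879, 0]) mirror([1, 0, 0]) rotate([0, atan2(408, 765), 0]) cube([34, 46, 867]);


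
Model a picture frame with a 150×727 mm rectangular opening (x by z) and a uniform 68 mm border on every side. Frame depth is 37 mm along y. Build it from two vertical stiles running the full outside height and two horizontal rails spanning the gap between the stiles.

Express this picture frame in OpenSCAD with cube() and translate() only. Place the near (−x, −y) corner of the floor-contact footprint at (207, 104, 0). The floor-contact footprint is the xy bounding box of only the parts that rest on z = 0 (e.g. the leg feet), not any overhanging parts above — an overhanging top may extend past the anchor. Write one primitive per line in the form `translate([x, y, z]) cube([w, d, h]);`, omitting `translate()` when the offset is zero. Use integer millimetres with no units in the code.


translate([207, 104, 0]) cube([68, 37, 863]);
translate([425, 104, 0]) cube([68, 37, 863]);
translate([275, 104, 0]) cube([150, 37, 68]);
translate([275, 104, 795]) cube([150, 37, 68]);


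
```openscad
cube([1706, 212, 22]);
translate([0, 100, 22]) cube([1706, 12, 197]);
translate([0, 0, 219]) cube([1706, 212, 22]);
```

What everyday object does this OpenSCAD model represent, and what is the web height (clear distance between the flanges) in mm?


An I-beam. The web height is 197 mm.

Two wide flanges with a thin centred web — an I-beam. Overall 241 mm minus two 22 mm flanges gives a web of 241 − 2·22 = 197 mm.


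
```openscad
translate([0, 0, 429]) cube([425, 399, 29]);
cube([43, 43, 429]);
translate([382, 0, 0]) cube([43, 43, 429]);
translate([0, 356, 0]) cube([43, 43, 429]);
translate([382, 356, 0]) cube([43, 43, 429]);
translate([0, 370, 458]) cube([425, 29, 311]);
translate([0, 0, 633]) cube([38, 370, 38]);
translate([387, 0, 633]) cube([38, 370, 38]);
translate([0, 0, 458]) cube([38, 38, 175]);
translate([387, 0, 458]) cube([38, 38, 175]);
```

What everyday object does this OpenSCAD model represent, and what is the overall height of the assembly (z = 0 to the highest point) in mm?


A chair. The overall height is 769 mm.

A slab on four corner posts with a tall panel at the back — a chair. The seat slab sits at z = 429 with thickness 29, and the 311 mm backrest starts at the seat top, so the overall height is 429 + 29 + 311 = 769 mm.


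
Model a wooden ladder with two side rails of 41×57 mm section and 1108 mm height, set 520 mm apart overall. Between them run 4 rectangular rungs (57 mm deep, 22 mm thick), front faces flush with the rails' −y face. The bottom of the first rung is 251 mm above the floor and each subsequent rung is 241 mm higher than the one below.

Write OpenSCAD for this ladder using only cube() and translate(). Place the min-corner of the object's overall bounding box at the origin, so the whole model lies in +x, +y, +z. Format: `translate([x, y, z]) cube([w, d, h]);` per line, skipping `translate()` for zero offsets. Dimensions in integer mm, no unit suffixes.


// rung span = 520 - 2*41 = 438
// rung[k] z = 251 + k*241
cube([41, 57, 1108]);
translate([479, 0, 0]) cube([41, 57, 1108]);
translate([41, 0, 251]) cube([438, 57, 22]);
translate([41, 0, 492]) cube([438, 57, 22]);
translate([41, 0, 733]) cube([438, 57, 22]);
translate([41, 0, 974]) cube([438, 57, 22]);


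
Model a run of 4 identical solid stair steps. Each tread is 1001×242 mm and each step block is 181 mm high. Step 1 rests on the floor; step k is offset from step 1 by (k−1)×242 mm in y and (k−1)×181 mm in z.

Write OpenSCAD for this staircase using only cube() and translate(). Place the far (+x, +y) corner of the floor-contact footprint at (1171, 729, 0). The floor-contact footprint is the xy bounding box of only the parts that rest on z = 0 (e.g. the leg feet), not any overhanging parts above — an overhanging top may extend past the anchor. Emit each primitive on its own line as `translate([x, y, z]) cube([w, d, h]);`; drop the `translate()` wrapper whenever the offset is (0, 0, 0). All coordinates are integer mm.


translate([170, 487, 0]) cube([1001, 242, 181]);
translate([170, 729, 181]) cube([1001, 242, 181]);
translate([170, 971, 362]) cube([1001, 242, 181]);
translate([170, 1213, 543]) cube([1001, 242, 181]);


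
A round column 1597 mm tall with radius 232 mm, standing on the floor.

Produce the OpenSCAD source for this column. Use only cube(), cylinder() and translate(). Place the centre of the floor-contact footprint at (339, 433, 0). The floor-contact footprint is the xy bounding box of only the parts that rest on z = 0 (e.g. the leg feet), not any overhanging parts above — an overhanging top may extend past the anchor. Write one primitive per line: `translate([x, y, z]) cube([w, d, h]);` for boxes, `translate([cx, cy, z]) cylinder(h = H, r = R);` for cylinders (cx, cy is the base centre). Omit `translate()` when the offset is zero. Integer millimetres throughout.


translate([339, 433, 0]) cylinder(h = 1597, r = 232);


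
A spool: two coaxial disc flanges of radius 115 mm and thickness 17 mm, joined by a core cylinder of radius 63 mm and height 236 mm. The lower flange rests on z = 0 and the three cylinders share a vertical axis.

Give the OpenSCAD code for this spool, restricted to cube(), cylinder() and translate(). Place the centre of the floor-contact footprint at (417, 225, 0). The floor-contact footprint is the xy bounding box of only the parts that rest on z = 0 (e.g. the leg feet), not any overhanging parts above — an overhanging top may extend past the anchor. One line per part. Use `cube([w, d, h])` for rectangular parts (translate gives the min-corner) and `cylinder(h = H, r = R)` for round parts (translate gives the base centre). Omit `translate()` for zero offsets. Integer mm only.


translate([417, 225, 0]) cylinder(h = 17, r = 115);
translate([417, 225, 17]) cylinder(h = 236, r = 63);
translate([417, 225, 253]) cylinder(h = 17, r = 115);


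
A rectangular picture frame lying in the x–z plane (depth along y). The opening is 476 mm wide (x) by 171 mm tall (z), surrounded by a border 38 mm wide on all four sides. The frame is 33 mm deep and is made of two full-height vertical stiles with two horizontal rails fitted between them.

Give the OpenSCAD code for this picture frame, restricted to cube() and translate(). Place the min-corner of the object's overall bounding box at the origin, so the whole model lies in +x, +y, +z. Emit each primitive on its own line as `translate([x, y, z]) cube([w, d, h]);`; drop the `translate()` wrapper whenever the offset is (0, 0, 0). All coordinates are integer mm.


cube([38, 33, 247]);
translate([514, 0, 0]) cube([38, 33, 247]);
translate([38, 0, 0]) cube([476, 33, 38]);
translate([38, 0, 209]) cube([476, 33, 38]);


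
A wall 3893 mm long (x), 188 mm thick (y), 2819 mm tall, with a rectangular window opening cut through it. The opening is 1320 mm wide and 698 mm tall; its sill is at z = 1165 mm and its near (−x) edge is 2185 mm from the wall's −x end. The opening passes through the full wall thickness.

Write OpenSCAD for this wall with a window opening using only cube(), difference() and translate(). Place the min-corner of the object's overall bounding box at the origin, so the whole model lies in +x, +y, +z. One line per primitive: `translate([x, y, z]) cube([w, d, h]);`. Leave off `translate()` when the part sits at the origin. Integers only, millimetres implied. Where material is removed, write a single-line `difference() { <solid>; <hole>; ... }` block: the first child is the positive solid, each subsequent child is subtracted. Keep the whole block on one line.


difference() { cube([3893, 188, 2819]); translate([2185, 0, 1165]) cube([1320, 188, 698]); }


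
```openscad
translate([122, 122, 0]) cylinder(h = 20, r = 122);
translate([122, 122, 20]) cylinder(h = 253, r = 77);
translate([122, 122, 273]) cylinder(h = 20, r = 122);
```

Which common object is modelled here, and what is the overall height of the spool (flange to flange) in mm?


A spool. The overall height is 293 mm.

Three coaxial cylinders, large–small–large — a spool. Two 20 mm flanges and a 253 mm core give 20 + 253 + 20 = 293 mm.


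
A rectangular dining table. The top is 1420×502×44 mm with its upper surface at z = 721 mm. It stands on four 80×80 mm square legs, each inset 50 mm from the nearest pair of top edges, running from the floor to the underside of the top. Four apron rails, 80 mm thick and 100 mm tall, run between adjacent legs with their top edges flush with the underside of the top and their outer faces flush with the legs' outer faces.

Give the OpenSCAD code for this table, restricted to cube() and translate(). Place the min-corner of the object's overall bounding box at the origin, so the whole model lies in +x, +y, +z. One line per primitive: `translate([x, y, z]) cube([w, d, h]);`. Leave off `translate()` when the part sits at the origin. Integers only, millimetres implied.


// leg_h = 721 - 44 = 677
// apron z = 677 - 100 = 577
translate([0, 0, 677]) cube([1420, 502, 44]);
translate([50, 50, 0]) cube([80, 80, 677]);
translate([1290, 50, 0]) cube([80, 80, 677]);
translate([50, 372, 0]) cube([80, 80, 677]);
translate([1290, 372, 0]) cube([80, 80, 677]);
translate([130, 50, 577]) cube([1160, 80, 100]);
translate([130, 372, 577]) cube([1160, 80, 100]);
translate([50, 130, 577]) cube([80, 242, 100]);
translate([1290, 130, 577]) cube([80, 242, 100]);


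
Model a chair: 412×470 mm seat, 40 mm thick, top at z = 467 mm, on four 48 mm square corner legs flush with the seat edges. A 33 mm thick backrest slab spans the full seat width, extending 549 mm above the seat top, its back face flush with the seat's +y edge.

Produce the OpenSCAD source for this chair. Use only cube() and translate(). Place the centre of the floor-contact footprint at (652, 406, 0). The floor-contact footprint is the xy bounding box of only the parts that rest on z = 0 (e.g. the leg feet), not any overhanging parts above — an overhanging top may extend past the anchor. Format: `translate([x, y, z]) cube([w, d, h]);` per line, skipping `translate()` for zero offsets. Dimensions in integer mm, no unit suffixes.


// leg_h = 467 - 40 = 427
translate([446, 171, 427]) cube([412, 470, 40]);
translate([446, 171, 0]) cube([48, 48, 427]);
translate([810, 171, 0]) cube([48, 48, 427]);
translate([446, 593, 0]) cube([48, 48, 427]);
translate([810, 593, 0]) cube([48, 48, 427]);
translate([446, 608, 467]) cube([412, 33, 549]);


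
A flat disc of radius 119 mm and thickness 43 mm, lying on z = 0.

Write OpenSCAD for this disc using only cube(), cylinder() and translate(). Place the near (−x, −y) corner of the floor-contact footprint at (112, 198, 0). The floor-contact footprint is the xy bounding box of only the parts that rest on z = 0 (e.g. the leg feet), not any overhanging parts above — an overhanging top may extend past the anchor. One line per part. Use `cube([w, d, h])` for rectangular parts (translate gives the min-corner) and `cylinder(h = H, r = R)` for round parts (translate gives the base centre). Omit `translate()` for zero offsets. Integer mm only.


translate([231, 317, 0]) cylinder(h = 43, r = 119);


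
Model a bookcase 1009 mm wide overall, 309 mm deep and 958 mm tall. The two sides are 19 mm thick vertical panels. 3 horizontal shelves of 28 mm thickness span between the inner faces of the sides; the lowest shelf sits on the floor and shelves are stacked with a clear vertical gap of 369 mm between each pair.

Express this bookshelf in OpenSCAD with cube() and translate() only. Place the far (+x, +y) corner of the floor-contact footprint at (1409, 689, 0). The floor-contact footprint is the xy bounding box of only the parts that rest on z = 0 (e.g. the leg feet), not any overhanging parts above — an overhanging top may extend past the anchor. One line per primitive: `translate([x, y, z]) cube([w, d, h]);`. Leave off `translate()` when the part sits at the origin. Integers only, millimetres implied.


translate([400, 380, 0]) cube([19, 309, 958]);
translate([1390, 380, 0]) cube([19, 309, 958]);
translate([419, 380, 0]) cube([971, 309, 28]);
translate([419, 380, 397]) cube([971, 309, 28]);
translate([419, 380, 794]) cube([971, 309, 28]);


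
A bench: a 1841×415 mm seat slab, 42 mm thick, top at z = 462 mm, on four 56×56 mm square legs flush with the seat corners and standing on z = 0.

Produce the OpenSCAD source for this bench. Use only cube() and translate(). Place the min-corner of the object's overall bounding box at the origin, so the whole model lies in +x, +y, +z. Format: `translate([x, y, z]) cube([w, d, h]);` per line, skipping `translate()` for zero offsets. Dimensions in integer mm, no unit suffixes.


translate([0, 0, 420]) cube([1841, 415, 42]);
cube([56, 56, 420]);
translate([0, 359, 0]) cube([56, 56, 420]);
translate([1785, 0, 0]) cube([56, 56, 420]);
translate([1785, 359, 0]) cube([56, 56, 420]);


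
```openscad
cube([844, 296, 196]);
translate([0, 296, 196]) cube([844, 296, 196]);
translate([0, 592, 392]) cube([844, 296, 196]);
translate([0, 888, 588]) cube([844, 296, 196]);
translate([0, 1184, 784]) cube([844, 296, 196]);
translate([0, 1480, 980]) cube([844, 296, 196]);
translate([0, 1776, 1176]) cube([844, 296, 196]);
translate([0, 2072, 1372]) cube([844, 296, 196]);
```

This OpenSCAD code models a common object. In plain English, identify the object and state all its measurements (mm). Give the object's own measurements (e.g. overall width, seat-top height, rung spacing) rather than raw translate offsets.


A straight staircase of 8 solid steps. Each step is 844 mm wide (x), 296 mm deep (y, the going) and 196 mm tall (the rise). The first step rests on the floor; each subsequent step sits one going further in +y and one rise higher in +z, directly behind and above the previous step with no overlap.


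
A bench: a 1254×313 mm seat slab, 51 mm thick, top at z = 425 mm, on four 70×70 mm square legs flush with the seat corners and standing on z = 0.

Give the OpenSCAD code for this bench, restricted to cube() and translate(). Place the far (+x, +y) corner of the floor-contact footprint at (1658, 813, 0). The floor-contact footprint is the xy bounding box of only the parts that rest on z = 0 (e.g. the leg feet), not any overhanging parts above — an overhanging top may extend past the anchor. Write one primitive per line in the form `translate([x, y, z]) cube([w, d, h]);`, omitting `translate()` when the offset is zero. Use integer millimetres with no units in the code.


translate([404, 500, 374]) cube([1254, 313, 51]);
translate([404, 500, 0]) cube([70, 70, 374]);
translate([404, 743, 0]) cube([70, 70, 374]);
translate([1588, 500, 0]) cube([70, 70, 374]);
translate([1588, 743, 0]) cube([70, 70, 374]);


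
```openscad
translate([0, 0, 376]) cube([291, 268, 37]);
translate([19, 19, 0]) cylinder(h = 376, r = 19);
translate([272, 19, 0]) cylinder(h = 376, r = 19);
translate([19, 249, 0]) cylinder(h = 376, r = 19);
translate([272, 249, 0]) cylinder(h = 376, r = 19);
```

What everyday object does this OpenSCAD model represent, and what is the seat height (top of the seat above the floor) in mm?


A stool. The seat height is 413 mm.

A 291×268×37 slab at z = 376 on four corner cylinders — a stool. The seat top is 376 + 37 = 413 mm.


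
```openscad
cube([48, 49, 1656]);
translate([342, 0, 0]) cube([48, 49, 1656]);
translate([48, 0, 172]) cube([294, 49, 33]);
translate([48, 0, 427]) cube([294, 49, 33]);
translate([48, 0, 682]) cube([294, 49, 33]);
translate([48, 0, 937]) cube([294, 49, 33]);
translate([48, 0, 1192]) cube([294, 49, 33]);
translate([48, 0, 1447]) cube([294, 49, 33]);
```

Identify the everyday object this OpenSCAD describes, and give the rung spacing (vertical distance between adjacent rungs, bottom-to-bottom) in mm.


A ladder. The rung spacing is 255 mm.

Two tall 48×49 posts with 6 short bars between them — a ladder. Adjacent rungs sit at z = 172 and z = 427, so the spacing is 427 − 172 = 255 mm.


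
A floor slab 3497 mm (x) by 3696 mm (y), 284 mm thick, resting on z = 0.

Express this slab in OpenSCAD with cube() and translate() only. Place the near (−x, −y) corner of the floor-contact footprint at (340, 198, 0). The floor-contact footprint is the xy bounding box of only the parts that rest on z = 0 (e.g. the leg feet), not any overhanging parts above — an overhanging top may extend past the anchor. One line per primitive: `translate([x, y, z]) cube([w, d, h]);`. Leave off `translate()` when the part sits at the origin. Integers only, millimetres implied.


translate([340, 198, 0]) cube([3497, 3696, 284]);


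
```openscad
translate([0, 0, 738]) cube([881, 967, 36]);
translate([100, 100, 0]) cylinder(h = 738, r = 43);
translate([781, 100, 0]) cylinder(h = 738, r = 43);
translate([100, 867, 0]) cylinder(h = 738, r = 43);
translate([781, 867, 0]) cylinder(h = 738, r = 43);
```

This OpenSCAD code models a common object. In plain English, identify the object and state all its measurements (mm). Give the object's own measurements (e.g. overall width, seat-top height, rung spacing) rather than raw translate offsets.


A rectangular dining table. The top is 881×967×36 mm with its upper surface at z = 774 mm. It stands on four round legs of 86 mm diameter, each leg's bounding box inset 57 mm from the nearest pair of top edges, running from the floor to the underside of the top.


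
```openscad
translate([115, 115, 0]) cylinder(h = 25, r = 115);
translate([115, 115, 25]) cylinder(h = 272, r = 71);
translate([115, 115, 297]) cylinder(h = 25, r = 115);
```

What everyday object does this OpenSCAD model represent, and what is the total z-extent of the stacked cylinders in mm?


A spool. The overall height is 322 mm.

Three coaxial cylinders, large–small–large — a spool. Two 25 mm flanges and a 272 mm core give 25 + 272 + 25 = 322 mm.


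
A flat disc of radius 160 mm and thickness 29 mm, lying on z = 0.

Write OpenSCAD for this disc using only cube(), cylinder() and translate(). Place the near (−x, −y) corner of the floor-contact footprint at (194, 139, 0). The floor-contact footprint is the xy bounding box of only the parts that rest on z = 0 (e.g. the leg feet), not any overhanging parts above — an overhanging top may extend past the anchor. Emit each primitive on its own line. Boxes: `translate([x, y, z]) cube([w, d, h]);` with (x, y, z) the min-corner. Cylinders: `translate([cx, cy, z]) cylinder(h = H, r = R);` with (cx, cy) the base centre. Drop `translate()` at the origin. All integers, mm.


translate([354, 299, 0]) cylinder(h = 29, r = 160);


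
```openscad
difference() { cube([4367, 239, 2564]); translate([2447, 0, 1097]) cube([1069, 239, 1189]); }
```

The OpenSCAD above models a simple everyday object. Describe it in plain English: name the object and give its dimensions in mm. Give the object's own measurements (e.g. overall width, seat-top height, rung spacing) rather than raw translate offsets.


A wall 4367 mm long (x), 239 mm thick (y), 2564 mm tall, with a rectangular window opening cut through it. The opening is 1069 mm wide and 1189 mm tall; its sill is at z = 1097 mm and its near (−x) edge is 2447 mm from the wall's −x end. The opening passes through the full wall thickness.


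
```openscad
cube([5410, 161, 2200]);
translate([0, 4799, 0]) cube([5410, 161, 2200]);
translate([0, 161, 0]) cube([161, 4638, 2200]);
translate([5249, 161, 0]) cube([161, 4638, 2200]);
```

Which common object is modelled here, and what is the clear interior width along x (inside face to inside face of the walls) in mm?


A house (or room) frame. The interior width is 5088 mm.

Four 2200 mm walls enclosing a rectangle with no floor or roof — a room or house frame. Outside width is 5410 mm and wall thickness is 161 mm, so the interior width is 5410 − 2 × 161 = 5088 mm.


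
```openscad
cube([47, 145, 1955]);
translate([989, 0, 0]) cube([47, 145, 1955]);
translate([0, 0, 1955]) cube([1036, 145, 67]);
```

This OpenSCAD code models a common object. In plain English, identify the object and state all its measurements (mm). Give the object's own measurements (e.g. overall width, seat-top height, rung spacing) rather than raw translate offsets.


A door frame. The clear opening is 942 mm wide and 1955 mm high. Two 47 mm wide jambs, 145 mm deep, stand either side of the opening from the floor to the top of the opening. A 67 mm thick head sits across the top of both jambs, spanning the full outside width of the frame.


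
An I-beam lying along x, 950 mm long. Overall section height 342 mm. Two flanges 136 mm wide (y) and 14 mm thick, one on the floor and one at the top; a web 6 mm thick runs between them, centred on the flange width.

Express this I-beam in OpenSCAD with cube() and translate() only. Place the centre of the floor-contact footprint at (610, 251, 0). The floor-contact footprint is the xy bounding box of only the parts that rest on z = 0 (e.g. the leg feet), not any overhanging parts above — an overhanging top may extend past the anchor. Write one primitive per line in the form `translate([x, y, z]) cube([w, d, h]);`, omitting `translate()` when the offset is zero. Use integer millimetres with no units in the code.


translate([135, 183, 0]) cube([950, 136, 14]);
translate([135, 248, 14]) cube([950, 6, 314]);
translate([135, 183, 328]) cube([950, 136, 14]);


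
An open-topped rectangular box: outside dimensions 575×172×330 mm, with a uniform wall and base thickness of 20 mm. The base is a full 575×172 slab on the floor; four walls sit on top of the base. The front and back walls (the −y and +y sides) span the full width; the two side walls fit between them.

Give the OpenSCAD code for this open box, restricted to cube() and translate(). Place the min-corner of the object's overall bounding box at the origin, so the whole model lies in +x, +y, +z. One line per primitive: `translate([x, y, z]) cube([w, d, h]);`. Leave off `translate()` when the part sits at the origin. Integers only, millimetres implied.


cube([575, 172, 20]);
translate([0, 0, 20]) cube([575, 20, 310]);
translate([0, 152, 20]) cube([575, 20, 310]);
translate([0, 20, 20]) cube([20, 132, 310]);
translate([555, 20, 20]) cube([20, 132, 310]);


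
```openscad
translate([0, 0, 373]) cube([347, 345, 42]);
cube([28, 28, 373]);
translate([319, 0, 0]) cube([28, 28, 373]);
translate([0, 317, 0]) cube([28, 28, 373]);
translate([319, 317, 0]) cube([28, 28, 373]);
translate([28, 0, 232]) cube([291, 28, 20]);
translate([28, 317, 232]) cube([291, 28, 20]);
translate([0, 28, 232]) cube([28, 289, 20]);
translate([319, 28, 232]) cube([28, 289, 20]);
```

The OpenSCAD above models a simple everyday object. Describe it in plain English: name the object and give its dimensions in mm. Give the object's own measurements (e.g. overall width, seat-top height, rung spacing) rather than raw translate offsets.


A four-legged stool. The seat is a 347×345×42 mm slab whose top surface is at z = 415 mm; four square legs, each 28×28 mm in cross-section, run from the floor (z = 0) to the underside of the seat, each flush with a corner of the seat. Four stretchers, 28 mm wide and 20 mm tall, connect adjacent legs with their undersides at z = 232 mm, each running between the inner faces of the legs it joins and aligned with the legs' outer faces on the other axis.


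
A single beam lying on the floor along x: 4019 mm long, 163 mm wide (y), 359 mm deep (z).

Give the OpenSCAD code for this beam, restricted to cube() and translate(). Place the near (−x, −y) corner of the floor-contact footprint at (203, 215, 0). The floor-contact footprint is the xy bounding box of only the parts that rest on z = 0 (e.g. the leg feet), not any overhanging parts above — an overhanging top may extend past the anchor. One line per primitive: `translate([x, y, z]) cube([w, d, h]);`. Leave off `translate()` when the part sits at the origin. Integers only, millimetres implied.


translate([203, 215, 0]) cube([4019, 163, 359]);


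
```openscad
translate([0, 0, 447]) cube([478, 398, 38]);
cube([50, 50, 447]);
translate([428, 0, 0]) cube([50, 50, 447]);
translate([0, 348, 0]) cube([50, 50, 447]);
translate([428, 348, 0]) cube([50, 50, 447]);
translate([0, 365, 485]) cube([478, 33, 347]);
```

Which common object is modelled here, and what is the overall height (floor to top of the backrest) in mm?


A chair. The overall height is 832 mm.

A slab on four corner posts with a tall panel at the back — a chair. The seat slab sits at z = 447 with thickness 38, and the 347 mm backrest starts at the seat top, so the overall height is 447 + 38 + 347 = 832 mm.


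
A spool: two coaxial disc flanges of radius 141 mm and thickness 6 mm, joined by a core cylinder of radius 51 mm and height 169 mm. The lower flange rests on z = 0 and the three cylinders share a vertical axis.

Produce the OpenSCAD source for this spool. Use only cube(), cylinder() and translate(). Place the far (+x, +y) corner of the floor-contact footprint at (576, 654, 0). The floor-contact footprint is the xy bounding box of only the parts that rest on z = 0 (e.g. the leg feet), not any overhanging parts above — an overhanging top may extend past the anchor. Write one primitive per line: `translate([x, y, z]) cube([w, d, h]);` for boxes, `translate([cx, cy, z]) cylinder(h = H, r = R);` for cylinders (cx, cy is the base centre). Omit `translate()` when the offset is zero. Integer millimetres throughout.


translate([435, 513, 0]) cylinder(h = 6, r = 141);
translate([435, 513, 6]) cylinder(h = 169, r = 51);
translate([435, 513, 175]) cylinder(h = 6, r = 141);


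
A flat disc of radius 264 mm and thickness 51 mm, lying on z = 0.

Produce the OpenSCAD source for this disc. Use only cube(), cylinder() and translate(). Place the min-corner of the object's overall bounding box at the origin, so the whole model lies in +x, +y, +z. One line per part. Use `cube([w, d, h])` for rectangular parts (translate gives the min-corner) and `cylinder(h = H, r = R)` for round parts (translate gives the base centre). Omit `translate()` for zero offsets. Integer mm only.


translate([264, 264, 0]) cylinder(h = 51, r = 264);


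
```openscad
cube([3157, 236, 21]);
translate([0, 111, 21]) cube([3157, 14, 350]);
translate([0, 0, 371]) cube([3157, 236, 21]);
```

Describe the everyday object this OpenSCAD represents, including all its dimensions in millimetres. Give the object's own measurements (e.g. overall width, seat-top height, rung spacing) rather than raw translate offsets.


An I-beam lying along x, 3157 mm long. Overall section height 392 mm. Two flanges 236 mm wide (y) and 21 mm thick, one on the floor and one at the top; a web 14 mm thick runs between them, centred on the flange width.


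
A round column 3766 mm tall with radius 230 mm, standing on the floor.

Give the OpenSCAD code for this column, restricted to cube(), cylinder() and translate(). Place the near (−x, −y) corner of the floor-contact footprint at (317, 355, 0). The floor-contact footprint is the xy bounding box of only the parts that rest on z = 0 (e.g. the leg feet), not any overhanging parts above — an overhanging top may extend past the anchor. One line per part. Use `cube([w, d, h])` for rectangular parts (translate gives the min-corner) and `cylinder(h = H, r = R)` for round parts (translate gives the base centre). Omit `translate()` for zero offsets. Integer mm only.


translate([547, 585, 0]) cylinder(h = 3766, r = 230);


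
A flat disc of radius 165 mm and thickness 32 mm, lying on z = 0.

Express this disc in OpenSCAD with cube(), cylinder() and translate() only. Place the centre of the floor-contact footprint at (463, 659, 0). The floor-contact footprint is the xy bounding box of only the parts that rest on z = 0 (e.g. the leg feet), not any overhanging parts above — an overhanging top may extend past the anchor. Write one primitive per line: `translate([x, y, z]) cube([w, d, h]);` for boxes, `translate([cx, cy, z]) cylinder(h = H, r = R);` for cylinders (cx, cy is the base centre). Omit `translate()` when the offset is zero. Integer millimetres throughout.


translate([463, 659, 0]) cylinder(h = 32, r = 165);


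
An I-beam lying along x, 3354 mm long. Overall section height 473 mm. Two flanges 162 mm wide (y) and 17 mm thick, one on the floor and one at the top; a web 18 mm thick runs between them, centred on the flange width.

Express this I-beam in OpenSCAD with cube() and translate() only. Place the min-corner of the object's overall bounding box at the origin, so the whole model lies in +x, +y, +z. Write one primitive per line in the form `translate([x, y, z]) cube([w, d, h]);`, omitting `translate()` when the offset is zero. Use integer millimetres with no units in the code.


cube([3354, 162, 17]);
translate([0, 72, 17]) cube([3354, 18, 439]);
translate([0, 0, 456]) cube([3354, 162, 17]);


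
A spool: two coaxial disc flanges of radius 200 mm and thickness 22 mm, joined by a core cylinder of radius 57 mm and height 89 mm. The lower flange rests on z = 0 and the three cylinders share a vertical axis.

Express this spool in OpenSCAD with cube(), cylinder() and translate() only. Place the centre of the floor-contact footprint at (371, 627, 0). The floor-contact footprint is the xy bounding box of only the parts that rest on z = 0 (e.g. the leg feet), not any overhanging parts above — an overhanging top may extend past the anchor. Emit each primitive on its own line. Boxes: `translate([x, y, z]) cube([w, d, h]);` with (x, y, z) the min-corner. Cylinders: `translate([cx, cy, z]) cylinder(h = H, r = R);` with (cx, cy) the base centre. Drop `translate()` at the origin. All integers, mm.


translate([371, 627, 0]) cylinder(h = 22, r = 200);
translate([371, 627, 22]) cylinder(h = 89, r = 57);
translate([371, 627, 111]) cylinder(h = 22, r = 200);


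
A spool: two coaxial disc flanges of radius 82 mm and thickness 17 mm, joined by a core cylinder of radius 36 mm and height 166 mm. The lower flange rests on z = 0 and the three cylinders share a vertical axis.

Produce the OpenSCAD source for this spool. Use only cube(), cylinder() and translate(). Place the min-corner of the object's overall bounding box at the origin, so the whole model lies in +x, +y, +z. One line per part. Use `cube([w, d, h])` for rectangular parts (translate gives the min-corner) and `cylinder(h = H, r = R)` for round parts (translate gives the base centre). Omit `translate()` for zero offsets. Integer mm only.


translate([82, 82, 0]) cylinder(h = 17, r = 82);
translate([82, 82, 17]) cylinder(h = 166, r = 36);
translate([82, 82, 183]) cylinder(h = 17, r = 82);


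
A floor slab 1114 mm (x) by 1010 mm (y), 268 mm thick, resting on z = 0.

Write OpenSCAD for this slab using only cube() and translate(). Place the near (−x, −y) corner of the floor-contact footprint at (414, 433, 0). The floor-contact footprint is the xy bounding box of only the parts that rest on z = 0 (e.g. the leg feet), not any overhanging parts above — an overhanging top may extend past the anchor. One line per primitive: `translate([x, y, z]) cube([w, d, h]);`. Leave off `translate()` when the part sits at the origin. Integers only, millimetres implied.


translate([414, 433, 0]) cube([1114, 1010, 268]);


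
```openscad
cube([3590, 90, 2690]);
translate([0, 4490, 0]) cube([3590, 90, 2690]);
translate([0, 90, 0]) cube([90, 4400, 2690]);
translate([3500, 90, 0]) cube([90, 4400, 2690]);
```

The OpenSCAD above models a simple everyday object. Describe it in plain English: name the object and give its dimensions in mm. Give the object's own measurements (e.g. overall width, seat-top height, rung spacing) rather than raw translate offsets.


The wall frame of a small rectangular building: four walls, each 2690 mm tall and 90 mm thick, enclosing a footprint 3590 mm (x) by 4580 mm (y) outside-to-outside, with no floor or roof. The front and back walls (the −y and +y sides) span the full width; the two side walls fit between them.


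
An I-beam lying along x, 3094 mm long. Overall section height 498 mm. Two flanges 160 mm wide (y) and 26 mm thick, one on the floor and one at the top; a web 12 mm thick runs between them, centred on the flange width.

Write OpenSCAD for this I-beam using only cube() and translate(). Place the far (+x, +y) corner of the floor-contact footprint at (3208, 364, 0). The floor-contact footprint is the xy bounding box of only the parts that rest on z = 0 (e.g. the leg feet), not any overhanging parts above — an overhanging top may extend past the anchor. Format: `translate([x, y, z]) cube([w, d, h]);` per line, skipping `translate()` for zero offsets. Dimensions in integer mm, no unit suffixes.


translate([114, 204, 0]) cube([3094, 160, 26]);
translate([114, 278, 26]) cube([3094, 12, 446]);
translate([114, 204, 472]) cube([3094, 160, 26]);


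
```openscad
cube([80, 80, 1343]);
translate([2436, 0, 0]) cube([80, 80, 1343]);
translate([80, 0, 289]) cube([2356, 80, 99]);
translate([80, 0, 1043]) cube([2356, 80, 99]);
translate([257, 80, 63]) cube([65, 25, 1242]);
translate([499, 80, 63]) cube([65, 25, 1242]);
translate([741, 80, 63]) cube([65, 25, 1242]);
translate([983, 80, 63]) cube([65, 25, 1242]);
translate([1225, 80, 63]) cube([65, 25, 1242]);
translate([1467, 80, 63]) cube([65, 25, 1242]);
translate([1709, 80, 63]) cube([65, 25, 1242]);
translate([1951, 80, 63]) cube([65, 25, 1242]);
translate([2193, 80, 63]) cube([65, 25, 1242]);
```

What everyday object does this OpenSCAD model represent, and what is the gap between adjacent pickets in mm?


A fence section. The picket gap is 177 mm.

Two posts, two rails, 9 pickets — a fence section. Span 2356 mm holds 9 pickets of 65 mm with 10 equal gaps: ⌊(2356 − 9·65) / 10⌋ = 177 mm.


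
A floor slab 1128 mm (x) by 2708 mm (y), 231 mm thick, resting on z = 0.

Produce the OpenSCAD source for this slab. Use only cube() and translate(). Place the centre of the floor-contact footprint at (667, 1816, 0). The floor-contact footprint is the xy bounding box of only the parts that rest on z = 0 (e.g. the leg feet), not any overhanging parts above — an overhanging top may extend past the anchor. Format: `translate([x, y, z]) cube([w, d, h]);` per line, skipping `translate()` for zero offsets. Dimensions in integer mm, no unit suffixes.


translate([103, 462, 0]) cube([1128, 2708, 231]);


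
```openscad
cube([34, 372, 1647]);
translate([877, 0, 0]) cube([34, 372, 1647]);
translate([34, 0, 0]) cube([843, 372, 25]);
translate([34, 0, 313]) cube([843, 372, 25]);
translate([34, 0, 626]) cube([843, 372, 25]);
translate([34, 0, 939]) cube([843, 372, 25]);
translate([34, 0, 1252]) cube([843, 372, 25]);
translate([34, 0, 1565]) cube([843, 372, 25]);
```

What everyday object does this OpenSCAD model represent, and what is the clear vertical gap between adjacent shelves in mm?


A bookshelf. The clear shelf gap is 288 mm.

Two tall side panels with 6 horizontal boards between them — a bookshelf. The first two shelf undersides are at z = 0 and z = 313; with shelf thickness 25, the clear gap is 313 − 0 − 25 = 288 mm.


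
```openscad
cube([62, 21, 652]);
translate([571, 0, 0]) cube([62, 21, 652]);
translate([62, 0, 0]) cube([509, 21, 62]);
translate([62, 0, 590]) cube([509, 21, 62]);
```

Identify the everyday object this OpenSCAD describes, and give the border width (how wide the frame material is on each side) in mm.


A picture frame. The border width is 62 mm.

Four thin pieces enclosing a rectangular opening — a picture frame. The two full-height stiles are 652 mm tall; the top rail sits at z = 590 and is 62 mm tall, so the border above the opening is 652 − 590 = 62 mm, matching the stile x-width.


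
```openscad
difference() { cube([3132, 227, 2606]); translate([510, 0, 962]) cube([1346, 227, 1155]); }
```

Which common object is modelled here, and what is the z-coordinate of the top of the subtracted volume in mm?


A wall with a window opening. The window head height is 2117 mm.

A wall with a rectangular opening subtracted — a window. Sill at z = 962, opening 1155 mm tall, so the head is at 962 + 1155 = 2117 mm.


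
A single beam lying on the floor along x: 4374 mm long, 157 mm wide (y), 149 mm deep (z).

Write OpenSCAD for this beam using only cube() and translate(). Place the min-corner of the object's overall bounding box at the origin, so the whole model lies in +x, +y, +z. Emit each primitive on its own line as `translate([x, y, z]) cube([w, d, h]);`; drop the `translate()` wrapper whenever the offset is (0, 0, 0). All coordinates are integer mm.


cube([4374, 157, 149]);


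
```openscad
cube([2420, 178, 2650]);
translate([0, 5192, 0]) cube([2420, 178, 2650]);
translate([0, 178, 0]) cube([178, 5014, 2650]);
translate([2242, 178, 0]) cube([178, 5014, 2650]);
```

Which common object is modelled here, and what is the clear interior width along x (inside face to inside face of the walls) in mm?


A house (or room) frame. The interior width is 2064 mm.

Four 2650 mm walls enclosing a rectangle with no floor or roof — a room or house frame. Outside width is 2420 mm and wall thickness is 178 mm, so the interior width is 2420 − 2 × 178 = 2064 mm.


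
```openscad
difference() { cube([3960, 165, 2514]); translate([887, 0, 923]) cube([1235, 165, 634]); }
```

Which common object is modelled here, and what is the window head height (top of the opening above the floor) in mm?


A wall with a window opening. The window head height is 1557 mm.

A wall with a rectangular opening subtracted — a window. Sill at z = 923, opening 634 mm tall, so the head is at 923 + 634 = 1557 mm.


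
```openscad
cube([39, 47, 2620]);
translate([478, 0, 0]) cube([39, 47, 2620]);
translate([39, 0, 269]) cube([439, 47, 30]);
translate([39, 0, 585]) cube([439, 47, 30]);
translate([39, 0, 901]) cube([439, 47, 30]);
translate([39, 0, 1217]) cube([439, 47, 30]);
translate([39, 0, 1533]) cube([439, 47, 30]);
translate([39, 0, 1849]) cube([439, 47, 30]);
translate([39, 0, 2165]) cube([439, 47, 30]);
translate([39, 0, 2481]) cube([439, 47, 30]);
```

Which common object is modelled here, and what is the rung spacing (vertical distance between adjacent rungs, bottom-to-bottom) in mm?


A ladder. The rung spacing is 316 mm.

Two tall 39×47 posts with 8 short bars between them — a ladder. Adjacent rungs sit at z = 269 and z = 585, so the spacing is 585 − 269 = 316 mm.
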